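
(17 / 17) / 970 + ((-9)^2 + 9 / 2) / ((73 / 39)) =1617269 / 35405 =45.68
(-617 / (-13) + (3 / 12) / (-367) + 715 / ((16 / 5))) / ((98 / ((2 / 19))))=20679297 / 71068816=0.29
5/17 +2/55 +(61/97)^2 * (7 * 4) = 100323161/8797415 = 11.40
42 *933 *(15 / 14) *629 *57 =1505288205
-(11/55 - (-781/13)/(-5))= 768/65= 11.82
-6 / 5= -1.20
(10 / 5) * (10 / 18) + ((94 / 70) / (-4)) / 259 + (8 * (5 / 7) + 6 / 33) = 25149427 / 3589740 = 7.01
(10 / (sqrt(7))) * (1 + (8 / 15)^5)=1584286 * sqrt(7) / 1063125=3.94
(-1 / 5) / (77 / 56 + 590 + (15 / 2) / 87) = -232 / 686095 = -0.00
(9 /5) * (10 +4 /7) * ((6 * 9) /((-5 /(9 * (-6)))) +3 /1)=1952046 /175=11154.55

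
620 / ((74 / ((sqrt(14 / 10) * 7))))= 69.39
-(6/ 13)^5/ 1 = -0.02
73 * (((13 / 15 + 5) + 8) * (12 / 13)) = 4672 / 5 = 934.40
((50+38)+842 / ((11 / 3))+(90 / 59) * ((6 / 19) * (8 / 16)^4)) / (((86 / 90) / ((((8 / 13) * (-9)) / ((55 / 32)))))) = -81225923904 / 75823319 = -1071.25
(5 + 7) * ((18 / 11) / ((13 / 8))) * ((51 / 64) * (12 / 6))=2754 / 143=19.26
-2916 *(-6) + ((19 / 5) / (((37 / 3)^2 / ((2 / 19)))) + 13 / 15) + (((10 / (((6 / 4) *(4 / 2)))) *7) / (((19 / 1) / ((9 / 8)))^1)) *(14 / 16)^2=1747732150879 / 99882240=17497.93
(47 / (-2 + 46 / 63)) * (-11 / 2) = 32571 / 160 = 203.57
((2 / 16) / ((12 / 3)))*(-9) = -9 / 32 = -0.28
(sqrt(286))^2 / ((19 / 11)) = 3146 / 19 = 165.58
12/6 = 2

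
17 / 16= 1.06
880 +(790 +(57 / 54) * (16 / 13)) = 195542 / 117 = 1671.30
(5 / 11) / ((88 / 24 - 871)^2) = 45 / 74474444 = 0.00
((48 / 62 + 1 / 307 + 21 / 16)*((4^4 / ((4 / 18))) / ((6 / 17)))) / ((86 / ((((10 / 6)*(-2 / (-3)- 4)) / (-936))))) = 135252425 / 287280162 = 0.47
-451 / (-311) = 451 / 311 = 1.45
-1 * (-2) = 2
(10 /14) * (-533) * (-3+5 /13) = 995.71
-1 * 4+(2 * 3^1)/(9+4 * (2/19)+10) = -454/123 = -3.69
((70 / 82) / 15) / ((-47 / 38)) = -0.05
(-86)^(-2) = 1 / 7396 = 0.00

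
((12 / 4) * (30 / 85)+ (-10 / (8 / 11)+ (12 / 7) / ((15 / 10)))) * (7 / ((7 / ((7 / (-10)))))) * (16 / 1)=10994 / 85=129.34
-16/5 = -3.20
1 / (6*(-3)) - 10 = -181 / 18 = -10.06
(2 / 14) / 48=1 / 336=0.00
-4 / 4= -1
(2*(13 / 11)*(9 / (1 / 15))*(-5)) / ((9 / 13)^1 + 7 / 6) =-273780 / 319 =-858.24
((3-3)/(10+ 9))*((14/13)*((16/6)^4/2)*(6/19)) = 0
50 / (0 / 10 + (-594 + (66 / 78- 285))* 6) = -325 / 34248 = -0.01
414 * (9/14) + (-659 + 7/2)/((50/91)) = -648807/700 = -926.87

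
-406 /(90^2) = -203 /4050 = -0.05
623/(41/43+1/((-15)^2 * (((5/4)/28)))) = 30137625/50941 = 591.62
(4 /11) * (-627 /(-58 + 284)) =-114 /113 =-1.01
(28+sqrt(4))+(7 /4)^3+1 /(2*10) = 11331 /320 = 35.41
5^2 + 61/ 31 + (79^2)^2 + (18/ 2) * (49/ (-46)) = 55542840291/ 1426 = 38950098.38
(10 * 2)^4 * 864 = 138240000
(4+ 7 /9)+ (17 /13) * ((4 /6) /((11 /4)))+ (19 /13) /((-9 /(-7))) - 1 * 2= 5446 /1287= 4.23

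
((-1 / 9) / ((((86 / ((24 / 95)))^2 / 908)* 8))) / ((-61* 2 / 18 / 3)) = 49032 / 1017920725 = 0.00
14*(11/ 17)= 9.06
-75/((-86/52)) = 1950/43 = 45.35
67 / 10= 6.70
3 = 3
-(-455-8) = 463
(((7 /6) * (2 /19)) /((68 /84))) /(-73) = -49 /23579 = -0.00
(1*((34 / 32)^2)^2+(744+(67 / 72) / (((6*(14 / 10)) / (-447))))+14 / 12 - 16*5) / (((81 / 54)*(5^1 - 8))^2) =2547128831 / 83607552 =30.47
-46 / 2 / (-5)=23 / 5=4.60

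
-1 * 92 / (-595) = 92 / 595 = 0.15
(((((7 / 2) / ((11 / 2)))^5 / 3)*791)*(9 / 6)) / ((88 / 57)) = 757777209 / 28344976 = 26.73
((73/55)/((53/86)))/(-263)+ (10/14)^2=18858503/37565605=0.50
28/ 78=14/ 39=0.36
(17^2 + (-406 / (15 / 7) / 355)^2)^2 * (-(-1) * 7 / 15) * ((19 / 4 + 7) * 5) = 22137354106368256961009 / 9648497629687500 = 2294383.54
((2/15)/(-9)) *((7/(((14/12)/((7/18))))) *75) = -2.59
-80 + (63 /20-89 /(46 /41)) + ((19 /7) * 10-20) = -479887 /3220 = -149.03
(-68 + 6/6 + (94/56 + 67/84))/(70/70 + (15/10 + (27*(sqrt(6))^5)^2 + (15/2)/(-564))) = -509480/44760106419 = -0.00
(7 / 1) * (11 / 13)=77 / 13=5.92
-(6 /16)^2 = -9 /64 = -0.14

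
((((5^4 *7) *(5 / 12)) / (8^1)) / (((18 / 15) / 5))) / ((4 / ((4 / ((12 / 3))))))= 546875 / 2304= 237.36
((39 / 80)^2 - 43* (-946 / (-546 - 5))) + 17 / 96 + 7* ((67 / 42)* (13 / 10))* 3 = -315905827 / 10579200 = -29.86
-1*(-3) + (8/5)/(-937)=14047/4685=3.00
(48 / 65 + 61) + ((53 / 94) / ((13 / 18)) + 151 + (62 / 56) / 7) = 9841977 / 46060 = 213.68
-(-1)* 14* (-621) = -8694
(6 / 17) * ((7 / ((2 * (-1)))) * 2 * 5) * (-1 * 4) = 840 / 17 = 49.41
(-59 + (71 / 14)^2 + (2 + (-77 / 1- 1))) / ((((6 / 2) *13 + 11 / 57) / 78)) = -47614437 / 218932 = -217.49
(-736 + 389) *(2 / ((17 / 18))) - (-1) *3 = -12441 / 17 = -731.82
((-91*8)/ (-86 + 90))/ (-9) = 182/ 9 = 20.22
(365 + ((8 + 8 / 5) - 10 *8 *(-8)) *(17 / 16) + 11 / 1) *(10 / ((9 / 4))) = 4738.67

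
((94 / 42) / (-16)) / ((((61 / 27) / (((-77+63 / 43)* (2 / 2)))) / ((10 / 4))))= 61335 / 5246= 11.69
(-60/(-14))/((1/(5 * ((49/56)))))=75/4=18.75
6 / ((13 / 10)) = 60 / 13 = 4.62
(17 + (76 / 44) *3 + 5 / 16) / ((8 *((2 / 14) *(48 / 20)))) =138565 / 16896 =8.20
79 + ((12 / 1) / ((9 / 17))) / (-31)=7279 / 93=78.27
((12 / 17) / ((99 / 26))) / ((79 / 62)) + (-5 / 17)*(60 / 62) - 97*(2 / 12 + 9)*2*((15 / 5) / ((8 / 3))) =-21990622741 / 10991112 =-2000.76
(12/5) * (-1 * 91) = -1092/5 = -218.40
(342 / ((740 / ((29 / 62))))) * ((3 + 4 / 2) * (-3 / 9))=-1653 / 4588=-0.36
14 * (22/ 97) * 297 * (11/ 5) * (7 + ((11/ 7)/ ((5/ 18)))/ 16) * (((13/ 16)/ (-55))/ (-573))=29149263/ 74108000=0.39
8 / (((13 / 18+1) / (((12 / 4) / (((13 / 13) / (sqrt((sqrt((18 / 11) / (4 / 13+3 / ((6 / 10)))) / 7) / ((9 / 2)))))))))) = 144 * 39^(1 / 4) * 506^(3 / 4) * sqrt(7) / 54901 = 1.85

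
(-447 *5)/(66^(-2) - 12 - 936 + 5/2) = 9735660/4118597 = 2.36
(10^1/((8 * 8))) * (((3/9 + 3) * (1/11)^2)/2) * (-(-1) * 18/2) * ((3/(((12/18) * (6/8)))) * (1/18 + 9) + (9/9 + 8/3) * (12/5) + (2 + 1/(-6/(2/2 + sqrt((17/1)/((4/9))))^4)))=-521105/123904- 11775 * sqrt(17)/15488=-7.34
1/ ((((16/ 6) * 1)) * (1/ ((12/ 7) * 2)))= 9/ 7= 1.29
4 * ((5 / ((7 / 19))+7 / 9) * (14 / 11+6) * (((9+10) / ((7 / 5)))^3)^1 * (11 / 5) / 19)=2610752000 / 21609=120817.81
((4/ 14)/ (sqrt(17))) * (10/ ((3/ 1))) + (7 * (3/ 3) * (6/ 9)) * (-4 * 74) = -4144/ 3 + 20 * sqrt(17)/ 357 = -1381.10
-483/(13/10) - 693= -13839/13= -1064.54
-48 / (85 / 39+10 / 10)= -468 / 31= -15.10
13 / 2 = 6.50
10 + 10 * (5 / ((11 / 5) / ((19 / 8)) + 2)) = 3765 / 139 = 27.09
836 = 836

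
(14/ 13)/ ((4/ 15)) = 105/ 26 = 4.04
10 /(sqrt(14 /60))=10 * sqrt(210) /7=20.70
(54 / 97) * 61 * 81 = 266814 / 97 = 2750.66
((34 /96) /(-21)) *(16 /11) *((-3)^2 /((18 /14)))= -17 /99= -0.17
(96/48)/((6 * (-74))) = -1/222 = -0.00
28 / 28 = 1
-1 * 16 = -16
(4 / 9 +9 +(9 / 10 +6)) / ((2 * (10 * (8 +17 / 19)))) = 27949 / 304200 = 0.09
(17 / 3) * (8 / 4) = 11.33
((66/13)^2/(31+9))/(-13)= -1089/21970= -0.05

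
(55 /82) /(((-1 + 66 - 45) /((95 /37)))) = 1045 /12136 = 0.09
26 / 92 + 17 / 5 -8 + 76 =71.68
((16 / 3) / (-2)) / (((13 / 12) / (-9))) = 288 / 13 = 22.15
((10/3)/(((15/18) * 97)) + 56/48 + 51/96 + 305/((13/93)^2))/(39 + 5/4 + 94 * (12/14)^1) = 171970965565/1330980456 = 129.21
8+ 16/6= 32/3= 10.67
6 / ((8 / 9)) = 27 / 4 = 6.75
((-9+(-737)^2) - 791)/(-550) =-542369/550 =-986.13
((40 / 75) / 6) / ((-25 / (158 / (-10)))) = 316 / 5625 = 0.06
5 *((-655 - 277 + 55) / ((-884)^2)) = -4385 / 781456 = -0.01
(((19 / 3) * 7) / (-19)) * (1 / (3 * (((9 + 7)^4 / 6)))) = -7 / 98304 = -0.00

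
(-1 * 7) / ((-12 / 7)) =49 / 12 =4.08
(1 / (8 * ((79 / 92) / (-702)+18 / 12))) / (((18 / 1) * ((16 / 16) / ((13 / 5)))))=11661 / 967970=0.01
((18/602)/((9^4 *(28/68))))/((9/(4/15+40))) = 10268/207360405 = 0.00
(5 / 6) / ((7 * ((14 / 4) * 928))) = 5 / 136416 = 0.00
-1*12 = -12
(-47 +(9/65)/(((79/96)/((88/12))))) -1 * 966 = -5195419/5135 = -1011.77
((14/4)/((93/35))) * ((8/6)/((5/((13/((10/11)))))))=5.02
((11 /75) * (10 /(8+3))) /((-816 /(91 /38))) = -91 /232560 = -0.00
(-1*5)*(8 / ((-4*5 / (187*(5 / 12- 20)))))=-43945 / 6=-7324.17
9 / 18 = 1 / 2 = 0.50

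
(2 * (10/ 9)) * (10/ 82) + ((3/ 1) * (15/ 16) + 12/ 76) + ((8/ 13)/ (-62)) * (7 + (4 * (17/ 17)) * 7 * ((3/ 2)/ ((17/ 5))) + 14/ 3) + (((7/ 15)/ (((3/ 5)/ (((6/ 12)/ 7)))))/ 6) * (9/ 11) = 3.01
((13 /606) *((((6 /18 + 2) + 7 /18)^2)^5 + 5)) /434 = 1037531542238686573 /939047162471018496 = 1.10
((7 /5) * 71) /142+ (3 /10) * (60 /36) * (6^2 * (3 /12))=26 /5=5.20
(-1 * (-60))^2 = 3600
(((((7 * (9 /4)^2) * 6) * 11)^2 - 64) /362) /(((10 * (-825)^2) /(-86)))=-602167571 /3153744000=-0.19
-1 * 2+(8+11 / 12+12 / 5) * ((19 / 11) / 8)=2341 / 5280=0.44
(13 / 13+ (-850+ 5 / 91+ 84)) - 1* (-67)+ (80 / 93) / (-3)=-17727407 / 25389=-698.23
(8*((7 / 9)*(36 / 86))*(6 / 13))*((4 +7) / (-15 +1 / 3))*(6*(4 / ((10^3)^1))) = -1512 / 69875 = -0.02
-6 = -6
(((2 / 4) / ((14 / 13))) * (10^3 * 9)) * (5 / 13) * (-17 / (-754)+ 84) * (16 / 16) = 356360625 / 2639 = 135036.24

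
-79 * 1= -79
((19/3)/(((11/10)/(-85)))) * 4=-64600/33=-1957.58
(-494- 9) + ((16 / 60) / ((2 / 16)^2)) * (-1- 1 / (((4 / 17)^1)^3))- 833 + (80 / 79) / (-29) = -30507356 / 11455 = -2663.23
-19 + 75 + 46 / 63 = 3574 / 63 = 56.73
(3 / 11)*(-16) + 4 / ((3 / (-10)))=-584 / 33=-17.70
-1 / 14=-0.07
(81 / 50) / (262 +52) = 81 / 15700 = 0.01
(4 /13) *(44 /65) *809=142384 /845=168.50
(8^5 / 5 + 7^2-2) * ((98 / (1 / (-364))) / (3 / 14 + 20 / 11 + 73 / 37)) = -6708158625168 / 114115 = -58784196.86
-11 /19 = -0.58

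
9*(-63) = -567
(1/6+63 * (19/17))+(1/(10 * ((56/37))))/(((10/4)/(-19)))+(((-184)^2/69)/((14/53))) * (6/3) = 90085949/23800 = 3785.12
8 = 8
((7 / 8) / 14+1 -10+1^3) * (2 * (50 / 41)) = -3175 / 164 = -19.36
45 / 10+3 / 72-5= -11 / 24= -0.46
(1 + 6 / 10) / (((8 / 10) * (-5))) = -2 / 5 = -0.40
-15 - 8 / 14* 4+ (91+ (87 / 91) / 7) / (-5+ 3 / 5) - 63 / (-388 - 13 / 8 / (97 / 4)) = -316816562 / 8373365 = -37.84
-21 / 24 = -7 / 8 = -0.88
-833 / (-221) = 49 / 13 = 3.77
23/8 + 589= 4735/8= 591.88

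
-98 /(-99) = 98 /99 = 0.99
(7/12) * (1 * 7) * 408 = 1666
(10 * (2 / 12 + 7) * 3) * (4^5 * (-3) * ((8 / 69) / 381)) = -1761280 / 8763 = -200.99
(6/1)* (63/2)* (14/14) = 189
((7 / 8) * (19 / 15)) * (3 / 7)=19 / 40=0.48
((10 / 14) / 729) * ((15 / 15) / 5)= 1 / 5103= 0.00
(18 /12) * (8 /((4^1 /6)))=18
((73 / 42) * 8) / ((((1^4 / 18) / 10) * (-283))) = -17520 / 1981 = -8.84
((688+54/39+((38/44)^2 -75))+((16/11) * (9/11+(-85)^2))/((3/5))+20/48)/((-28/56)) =-36265.36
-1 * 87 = -87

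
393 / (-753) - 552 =-138683 / 251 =-552.52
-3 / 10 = -0.30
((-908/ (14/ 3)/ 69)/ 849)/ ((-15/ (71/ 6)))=16117/ 6151005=0.00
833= 833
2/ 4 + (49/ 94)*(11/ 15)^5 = 21791062/ 35690625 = 0.61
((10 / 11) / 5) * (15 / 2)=15 / 11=1.36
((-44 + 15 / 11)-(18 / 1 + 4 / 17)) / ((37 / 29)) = -330107 / 6919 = -47.71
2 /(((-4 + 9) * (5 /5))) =2 /5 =0.40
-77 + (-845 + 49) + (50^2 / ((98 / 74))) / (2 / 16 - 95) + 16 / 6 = -11036189 / 12397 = -890.23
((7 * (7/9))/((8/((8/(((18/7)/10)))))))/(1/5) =8575/81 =105.86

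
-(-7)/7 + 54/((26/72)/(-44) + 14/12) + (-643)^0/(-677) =47.61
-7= -7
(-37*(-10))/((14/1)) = 185/7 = 26.43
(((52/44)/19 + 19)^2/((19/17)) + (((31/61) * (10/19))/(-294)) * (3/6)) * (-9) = -14517284682639/4961375342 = -2926.06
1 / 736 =0.00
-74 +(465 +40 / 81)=31711 / 81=391.49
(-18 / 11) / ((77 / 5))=-90 / 847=-0.11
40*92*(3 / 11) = 11040 / 11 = 1003.64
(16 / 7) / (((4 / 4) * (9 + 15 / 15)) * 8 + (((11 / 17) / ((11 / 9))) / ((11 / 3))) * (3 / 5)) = 14960 / 524167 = 0.03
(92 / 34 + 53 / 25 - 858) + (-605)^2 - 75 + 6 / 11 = 1706830211 / 4675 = 365097.37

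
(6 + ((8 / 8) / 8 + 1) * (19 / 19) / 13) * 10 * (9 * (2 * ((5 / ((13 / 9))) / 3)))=427275 / 338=1264.13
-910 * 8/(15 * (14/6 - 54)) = 9.39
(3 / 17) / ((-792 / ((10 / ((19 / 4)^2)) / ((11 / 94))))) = -1880 / 2227731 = -0.00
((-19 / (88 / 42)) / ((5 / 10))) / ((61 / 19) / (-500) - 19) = 631750 / 662057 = 0.95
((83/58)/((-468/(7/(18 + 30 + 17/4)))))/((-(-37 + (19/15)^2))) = -14525/1255014904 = -0.00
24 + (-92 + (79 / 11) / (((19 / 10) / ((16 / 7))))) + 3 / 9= -259069 / 4389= -59.03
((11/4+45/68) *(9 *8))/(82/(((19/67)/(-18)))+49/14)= -158688/3360067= -0.05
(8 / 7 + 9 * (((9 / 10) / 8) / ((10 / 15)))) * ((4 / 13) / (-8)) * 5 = -2981 / 5824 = -0.51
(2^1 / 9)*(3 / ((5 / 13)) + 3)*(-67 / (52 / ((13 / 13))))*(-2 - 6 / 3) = 804 / 65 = 12.37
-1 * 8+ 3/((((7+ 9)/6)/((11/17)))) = -989/136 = -7.27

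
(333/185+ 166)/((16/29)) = 24331/80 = 304.14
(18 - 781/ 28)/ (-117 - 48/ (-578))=80053/ 946092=0.08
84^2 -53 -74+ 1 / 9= 62362 / 9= 6929.11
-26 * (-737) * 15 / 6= 47905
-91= -91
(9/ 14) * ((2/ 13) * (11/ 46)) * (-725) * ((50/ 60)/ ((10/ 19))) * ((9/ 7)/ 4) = -4091175/ 468832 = -8.73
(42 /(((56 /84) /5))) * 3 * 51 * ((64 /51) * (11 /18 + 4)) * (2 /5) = 111552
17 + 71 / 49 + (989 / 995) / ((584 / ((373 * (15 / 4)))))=474464915 / 22778336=20.83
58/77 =0.75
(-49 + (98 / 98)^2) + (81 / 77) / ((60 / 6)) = -36879 / 770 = -47.89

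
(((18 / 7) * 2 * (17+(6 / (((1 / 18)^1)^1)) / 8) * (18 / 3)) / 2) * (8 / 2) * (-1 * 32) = -421632 / 7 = -60233.14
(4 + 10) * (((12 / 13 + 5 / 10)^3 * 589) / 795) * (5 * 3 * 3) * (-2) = -626526957 / 232882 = -2690.32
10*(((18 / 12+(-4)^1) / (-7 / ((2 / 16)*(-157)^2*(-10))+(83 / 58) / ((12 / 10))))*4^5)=-1097965056000 / 51156419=-21462.90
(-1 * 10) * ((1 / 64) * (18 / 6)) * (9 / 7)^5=-885735 / 537824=-1.65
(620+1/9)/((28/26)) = 72553/126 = 575.82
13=13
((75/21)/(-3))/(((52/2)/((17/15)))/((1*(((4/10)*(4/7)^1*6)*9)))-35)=2040/56791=0.04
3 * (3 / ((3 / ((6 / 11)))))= 18 / 11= 1.64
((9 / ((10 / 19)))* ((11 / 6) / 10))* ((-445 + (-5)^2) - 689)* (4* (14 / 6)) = -1622467 / 50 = -32449.34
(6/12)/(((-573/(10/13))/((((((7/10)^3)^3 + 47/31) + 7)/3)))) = -265250961817/138551400000000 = -0.00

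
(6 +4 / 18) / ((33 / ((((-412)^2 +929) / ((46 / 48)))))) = 25487168 / 759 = 33579.93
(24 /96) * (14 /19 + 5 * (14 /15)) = 77 /57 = 1.35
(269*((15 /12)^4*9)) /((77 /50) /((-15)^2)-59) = -8511328125 /84950144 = -100.19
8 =8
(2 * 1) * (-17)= -34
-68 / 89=-0.76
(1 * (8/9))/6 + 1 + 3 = 4.15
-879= -879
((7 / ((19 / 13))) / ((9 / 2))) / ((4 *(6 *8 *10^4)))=91 / 164160000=0.00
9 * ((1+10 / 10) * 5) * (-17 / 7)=-1530 / 7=-218.57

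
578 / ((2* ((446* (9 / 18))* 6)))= 289 / 1338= 0.22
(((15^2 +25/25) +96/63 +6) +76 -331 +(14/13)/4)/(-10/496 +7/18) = -4307388/74893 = -57.51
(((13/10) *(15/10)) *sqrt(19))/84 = 0.10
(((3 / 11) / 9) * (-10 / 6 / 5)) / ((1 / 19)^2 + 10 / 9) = -361 / 39809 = -0.01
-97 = -97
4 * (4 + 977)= 3924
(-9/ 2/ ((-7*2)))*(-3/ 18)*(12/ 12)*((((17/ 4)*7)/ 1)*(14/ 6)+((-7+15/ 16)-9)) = -2609/ 896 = -2.91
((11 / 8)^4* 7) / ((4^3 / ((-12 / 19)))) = -307461 / 1245184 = -0.25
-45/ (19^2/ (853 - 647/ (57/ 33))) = -409050/ 6859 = -59.64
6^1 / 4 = 3 / 2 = 1.50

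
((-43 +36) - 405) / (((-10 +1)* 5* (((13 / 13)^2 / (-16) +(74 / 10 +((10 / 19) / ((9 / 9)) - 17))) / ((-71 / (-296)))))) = -1111576 / 4624371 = -0.24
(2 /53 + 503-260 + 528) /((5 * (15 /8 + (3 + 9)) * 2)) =32692 /5883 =5.56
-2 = -2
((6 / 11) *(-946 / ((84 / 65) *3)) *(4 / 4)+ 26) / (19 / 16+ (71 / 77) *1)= -395824 / 7797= -50.77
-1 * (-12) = 12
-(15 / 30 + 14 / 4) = -4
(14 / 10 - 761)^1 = -3798 / 5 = -759.60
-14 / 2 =-7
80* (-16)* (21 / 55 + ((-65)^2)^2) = -251336805376 / 11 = -22848800488.73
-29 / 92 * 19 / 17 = -551 / 1564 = -0.35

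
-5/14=-0.36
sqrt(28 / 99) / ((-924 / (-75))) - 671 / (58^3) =-671 / 195112+ 25 * sqrt(77) / 5082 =0.04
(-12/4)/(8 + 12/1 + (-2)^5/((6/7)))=9/52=0.17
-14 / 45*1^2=-14 / 45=-0.31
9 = 9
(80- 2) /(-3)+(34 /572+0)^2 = -2126407 /81796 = -26.00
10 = 10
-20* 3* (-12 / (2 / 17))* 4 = 24480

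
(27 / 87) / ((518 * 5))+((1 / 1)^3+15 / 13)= 2103197 / 976430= 2.15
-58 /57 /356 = -0.00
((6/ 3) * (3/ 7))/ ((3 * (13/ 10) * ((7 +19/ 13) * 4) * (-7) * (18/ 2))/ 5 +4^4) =-15/ 24626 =-0.00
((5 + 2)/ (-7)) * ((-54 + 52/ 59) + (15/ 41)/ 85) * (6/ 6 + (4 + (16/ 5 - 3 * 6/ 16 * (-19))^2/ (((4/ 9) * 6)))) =6471556321607/ 526374400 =12294.59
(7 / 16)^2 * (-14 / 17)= -343 / 2176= -0.16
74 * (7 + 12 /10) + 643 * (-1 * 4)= -9826 /5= -1965.20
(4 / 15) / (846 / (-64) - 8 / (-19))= -2432 / 116715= -0.02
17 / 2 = 8.50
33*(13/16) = 429/16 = 26.81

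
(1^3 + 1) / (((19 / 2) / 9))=36 / 19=1.89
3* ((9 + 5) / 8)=21 / 4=5.25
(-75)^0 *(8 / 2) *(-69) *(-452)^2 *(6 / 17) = -338327424 / 17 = -19901613.18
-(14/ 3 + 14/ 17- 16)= 536/ 51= 10.51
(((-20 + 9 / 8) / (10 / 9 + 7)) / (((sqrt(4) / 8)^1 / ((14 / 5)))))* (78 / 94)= -371007 / 17155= -21.63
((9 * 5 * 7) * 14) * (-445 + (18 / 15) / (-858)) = -1962456.17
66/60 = 11/10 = 1.10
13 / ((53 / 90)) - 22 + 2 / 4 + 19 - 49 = -3119 / 106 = -29.42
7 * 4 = 28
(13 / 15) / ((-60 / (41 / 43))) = -533 / 38700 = -0.01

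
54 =54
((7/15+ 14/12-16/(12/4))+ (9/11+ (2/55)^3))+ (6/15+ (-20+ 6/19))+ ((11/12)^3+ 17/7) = -725246482183/38236968000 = -18.97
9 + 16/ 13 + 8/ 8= 146/ 13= 11.23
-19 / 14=-1.36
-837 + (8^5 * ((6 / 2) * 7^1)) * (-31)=-21332805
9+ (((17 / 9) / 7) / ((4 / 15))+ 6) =1345 / 84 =16.01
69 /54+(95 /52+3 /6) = 1687 /468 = 3.60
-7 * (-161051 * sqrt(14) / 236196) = 1127357 * sqrt(14) / 236196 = 17.86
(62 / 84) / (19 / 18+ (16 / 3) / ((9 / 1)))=279 / 623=0.45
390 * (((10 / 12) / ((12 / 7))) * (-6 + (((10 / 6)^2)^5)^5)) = 202060590471979182825107175755815398025 / 8614775852302231065242988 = 23455118732773.54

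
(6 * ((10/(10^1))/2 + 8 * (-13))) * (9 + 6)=-9315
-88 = -88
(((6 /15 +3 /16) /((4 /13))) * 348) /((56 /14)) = 53157 /320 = 166.12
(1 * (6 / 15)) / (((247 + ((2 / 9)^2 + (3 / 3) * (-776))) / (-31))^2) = 12610242 / 9178470125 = 0.00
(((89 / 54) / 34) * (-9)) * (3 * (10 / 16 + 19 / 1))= -13973 / 544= -25.69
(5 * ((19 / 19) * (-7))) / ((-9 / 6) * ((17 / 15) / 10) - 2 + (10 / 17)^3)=17195500 / 966121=17.80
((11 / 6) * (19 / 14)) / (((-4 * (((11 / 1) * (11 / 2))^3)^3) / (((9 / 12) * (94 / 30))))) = -7144 / 53071937992425845955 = -0.00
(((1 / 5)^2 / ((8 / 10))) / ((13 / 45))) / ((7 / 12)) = 27 / 91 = 0.30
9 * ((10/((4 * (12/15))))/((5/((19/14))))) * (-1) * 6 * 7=-2565/8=-320.62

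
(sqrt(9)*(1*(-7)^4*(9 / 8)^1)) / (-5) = -64827 / 40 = -1620.68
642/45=214/15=14.27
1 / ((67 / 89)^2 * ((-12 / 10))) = -39605 / 26934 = -1.47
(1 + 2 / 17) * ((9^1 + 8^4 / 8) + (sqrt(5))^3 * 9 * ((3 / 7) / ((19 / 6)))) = 810 * sqrt(5) / 119 + 9899 / 17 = 597.51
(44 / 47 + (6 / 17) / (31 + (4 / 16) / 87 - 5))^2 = 47152777436944 / 52275083482801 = 0.90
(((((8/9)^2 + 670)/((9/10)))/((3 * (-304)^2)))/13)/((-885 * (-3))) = 27167/348797876544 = 0.00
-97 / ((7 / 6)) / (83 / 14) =-1164 / 83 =-14.02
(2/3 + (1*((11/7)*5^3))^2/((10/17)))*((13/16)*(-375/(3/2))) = -31337427875/2352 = -13323736.34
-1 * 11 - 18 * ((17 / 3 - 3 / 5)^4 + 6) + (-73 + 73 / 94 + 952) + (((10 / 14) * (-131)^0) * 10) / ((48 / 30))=-82144551607 / 7402500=-11096.87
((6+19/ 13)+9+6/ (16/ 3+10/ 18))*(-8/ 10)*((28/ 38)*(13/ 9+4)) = -56.10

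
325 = 325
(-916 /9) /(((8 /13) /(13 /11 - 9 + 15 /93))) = 7772947 /6138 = 1266.36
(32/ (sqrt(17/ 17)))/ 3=32/ 3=10.67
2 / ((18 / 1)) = 1 / 9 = 0.11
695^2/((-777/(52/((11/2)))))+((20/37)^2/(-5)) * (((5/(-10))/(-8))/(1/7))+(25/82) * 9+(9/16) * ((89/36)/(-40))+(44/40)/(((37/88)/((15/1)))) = -193695420307471/33192445440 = -5835.53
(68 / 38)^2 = 1156 / 361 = 3.20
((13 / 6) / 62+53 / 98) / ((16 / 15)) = 52475 / 97216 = 0.54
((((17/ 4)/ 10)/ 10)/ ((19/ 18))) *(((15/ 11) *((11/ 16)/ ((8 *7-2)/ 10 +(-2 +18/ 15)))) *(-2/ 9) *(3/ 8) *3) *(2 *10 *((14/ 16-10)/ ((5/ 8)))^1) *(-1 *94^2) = -74016963/ 13984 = -5292.98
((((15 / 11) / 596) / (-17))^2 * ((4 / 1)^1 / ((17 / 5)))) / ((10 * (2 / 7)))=1575 / 211166321168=0.00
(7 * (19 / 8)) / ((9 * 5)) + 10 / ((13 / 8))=30529 / 4680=6.52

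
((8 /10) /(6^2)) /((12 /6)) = 1 /90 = 0.01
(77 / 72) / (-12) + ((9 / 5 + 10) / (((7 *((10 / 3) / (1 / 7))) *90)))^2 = -2888682239 / 32413500000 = -0.09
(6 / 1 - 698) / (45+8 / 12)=-2076 / 137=-15.15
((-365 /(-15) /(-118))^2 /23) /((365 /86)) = 3139 /7205670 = 0.00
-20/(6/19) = -190/3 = -63.33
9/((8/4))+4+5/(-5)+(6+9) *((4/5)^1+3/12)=93/4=23.25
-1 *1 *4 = -4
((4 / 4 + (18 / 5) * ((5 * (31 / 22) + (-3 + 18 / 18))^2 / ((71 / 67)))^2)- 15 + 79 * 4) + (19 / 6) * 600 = 12633925413921 / 2952211240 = 4279.48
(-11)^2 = 121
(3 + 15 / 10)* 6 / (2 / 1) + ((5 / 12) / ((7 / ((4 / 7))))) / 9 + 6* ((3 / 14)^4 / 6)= 14008739 / 1037232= 13.51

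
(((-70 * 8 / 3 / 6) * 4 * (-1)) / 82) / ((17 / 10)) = 5600 / 6273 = 0.89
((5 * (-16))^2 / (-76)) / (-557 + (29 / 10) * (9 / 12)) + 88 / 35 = 39346696 / 14758345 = 2.67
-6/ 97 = -0.06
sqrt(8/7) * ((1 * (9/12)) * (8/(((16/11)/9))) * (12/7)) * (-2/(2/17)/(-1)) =15147 * sqrt(14)/49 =1156.63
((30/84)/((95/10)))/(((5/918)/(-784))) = -102816/19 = -5411.37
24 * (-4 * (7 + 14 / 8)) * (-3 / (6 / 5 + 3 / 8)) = 1600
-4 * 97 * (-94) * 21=765912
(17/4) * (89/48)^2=134657/9216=14.61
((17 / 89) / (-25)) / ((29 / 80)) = -272 / 12905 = -0.02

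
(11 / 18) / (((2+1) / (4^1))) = 22 / 27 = 0.81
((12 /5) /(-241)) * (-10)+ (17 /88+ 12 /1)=260705 /21208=12.29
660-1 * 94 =566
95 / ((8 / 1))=95 / 8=11.88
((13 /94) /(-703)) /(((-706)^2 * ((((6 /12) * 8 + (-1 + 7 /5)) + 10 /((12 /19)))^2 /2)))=-2925 /1516980422072081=-0.00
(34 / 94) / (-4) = -17 / 188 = -0.09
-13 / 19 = -0.68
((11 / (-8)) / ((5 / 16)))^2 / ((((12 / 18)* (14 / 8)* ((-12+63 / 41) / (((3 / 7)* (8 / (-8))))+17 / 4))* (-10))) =-79376 / 1371125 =-0.06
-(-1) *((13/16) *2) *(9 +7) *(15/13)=30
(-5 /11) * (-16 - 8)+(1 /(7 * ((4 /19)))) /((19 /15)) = 3525 /308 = 11.44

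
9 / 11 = 0.82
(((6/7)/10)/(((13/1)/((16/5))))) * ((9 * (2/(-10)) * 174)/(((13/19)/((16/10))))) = -11425536/739375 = -15.45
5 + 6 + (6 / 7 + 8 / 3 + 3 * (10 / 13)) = 4595 / 273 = 16.83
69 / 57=23 / 19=1.21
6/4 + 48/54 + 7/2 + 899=8144/9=904.89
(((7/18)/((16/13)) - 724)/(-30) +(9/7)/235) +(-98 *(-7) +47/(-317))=639756963737/901091520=709.98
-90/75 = -6/5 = -1.20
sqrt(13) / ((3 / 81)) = 97.35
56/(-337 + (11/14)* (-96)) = -392/2887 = -0.14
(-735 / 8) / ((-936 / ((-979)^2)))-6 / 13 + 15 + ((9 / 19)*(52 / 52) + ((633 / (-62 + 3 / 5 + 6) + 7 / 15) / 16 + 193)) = 6192854568287 / 65682240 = 94285.07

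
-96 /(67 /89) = -8544 /67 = -127.52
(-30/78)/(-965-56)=5/13273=0.00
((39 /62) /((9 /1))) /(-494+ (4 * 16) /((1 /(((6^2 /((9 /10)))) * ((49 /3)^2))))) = 0.00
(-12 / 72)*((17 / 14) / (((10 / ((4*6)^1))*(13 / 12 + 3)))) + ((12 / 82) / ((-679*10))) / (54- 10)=-35697699 / 300104420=-0.12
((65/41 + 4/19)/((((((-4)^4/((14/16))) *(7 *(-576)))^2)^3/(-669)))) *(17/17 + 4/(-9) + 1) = -2183839/3148787343320152016400423360738292137984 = -0.00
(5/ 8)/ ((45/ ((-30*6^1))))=-5/ 2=-2.50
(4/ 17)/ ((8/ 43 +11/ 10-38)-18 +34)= -1720/ 151419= -0.01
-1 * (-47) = 47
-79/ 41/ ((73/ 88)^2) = -611776/ 218489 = -2.80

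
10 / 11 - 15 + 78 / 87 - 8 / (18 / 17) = -59573 / 2871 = -20.75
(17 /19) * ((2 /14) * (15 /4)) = 0.48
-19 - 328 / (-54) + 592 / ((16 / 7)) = 6644 / 27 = 246.07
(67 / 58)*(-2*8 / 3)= -536 / 87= -6.16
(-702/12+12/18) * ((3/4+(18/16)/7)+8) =-173153/336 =-515.34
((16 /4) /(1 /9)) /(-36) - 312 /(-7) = 305 /7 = 43.57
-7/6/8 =-7/48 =-0.15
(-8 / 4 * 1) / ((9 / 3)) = -0.67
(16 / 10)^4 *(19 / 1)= 77824 / 625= 124.52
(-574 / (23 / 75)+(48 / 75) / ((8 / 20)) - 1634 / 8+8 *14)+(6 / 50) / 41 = -185053019 / 94300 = -1962.39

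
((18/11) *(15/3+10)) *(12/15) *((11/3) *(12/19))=864/19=45.47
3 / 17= 0.18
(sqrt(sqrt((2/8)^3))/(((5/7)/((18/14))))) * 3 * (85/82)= 459 * sqrt(2)/328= 1.98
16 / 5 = 3.20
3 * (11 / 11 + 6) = 21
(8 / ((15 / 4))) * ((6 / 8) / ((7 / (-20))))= -32 / 7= -4.57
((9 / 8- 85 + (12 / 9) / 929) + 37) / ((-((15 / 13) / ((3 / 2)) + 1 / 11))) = 149448299 / 2742408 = 54.50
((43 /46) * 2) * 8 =344 /23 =14.96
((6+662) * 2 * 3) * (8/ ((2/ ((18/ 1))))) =288576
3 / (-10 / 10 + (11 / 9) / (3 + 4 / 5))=-513 / 116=-4.42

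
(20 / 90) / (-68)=-1 / 306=-0.00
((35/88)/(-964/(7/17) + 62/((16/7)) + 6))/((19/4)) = -0.00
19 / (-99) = -19 / 99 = -0.19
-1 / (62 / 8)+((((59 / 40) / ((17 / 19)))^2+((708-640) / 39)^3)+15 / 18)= 7416886178249 / 850302273600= 8.72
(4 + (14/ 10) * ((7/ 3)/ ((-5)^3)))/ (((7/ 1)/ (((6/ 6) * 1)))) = 7451/ 13125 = 0.57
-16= -16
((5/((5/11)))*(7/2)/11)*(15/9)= 35/6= 5.83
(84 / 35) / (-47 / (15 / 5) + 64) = 36 / 725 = 0.05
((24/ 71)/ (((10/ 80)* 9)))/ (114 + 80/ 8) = 16/ 6603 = 0.00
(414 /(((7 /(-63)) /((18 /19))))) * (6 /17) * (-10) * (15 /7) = 60361200 /2261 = 26696.68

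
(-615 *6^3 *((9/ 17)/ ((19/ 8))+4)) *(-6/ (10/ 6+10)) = 652297536/ 2261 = 288499.57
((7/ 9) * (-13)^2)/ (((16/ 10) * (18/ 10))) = 29575/ 648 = 45.64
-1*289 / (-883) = 289 / 883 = 0.33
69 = 69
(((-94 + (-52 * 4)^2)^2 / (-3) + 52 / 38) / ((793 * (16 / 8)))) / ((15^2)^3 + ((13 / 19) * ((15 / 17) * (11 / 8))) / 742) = -595537701711344 / 17318774451950985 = -0.03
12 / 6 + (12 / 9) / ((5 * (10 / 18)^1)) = 62 / 25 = 2.48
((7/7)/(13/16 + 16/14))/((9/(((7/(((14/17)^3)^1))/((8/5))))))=24565/55188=0.45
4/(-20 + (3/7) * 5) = -28/125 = -0.22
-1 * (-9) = 9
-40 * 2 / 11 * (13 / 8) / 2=-65 / 11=-5.91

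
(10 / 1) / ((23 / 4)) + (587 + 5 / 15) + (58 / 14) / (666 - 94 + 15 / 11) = 1794502265 / 3046281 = 589.08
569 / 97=5.87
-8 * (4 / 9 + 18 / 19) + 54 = 7330 / 171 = 42.87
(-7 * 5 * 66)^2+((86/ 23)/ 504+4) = 30928058827/ 5796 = 5336104.01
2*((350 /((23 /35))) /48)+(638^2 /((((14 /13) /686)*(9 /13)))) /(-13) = -23854388201 /828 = -28809647.59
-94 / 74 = -47 / 37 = -1.27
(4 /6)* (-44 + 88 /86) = -1232 /43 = -28.65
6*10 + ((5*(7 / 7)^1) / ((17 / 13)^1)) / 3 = 3125 / 51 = 61.27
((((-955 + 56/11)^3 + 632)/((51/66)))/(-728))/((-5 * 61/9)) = -44960.47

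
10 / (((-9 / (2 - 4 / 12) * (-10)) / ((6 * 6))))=20 / 3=6.67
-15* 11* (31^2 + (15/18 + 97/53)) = -16854475/106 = -159004.48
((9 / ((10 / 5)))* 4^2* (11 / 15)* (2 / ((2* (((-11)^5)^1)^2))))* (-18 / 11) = -432 / 129687123005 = -0.00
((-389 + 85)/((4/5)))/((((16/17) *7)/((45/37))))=-70.15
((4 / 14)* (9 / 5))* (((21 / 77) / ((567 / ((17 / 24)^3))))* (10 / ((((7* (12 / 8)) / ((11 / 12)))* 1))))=4913 / 64012032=0.00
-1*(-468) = 468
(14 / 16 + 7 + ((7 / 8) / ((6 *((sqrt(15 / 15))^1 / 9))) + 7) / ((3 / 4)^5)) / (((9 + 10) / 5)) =417025 / 36936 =11.29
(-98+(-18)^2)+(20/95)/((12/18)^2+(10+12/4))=519610/2299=226.02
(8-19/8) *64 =360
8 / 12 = 2 / 3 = 0.67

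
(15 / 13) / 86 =15 / 1118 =0.01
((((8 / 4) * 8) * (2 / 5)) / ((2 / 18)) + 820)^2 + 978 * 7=19425694 / 25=777027.76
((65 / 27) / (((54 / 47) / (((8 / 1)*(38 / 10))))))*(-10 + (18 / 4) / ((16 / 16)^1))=-255398 / 729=-350.34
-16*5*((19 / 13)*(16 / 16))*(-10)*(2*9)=273600 / 13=21046.15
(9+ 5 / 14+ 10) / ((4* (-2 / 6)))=-813 / 56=-14.52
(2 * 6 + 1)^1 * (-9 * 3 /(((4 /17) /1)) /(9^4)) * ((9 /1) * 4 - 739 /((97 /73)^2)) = 795468947 /9145548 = 86.98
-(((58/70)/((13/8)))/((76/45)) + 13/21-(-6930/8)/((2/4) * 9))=-2006549/10374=-193.42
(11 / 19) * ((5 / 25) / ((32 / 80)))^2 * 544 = 1496 / 19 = 78.74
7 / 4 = 1.75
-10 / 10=-1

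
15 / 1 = 15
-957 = -957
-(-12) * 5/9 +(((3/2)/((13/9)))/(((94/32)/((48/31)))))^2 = 7497715892/1076284443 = 6.97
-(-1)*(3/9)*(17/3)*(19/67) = 323/603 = 0.54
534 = 534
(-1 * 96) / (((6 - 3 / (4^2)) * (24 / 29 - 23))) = 14848 / 19933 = 0.74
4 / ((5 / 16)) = 12.80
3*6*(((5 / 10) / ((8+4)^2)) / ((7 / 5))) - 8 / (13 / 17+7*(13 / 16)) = -234937 / 196560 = -1.20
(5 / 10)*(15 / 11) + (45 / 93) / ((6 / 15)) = 1.89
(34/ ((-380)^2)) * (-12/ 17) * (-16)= 24/ 9025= 0.00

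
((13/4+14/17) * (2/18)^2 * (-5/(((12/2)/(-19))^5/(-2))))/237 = -3429397115/5075379648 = -0.68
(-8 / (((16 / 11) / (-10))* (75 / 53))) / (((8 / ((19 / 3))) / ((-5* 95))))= -1052315 / 72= -14615.49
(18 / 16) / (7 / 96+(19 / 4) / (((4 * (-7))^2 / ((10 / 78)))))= 137592 / 9013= 15.27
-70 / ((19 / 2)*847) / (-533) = 20 / 1225367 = 0.00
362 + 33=395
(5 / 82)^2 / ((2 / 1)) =25 / 13448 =0.00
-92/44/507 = -23/5577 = -0.00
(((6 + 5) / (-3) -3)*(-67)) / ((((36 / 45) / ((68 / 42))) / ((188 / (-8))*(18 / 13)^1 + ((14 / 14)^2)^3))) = -23349500 / 819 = -28509.77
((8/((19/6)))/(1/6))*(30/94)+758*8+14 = 5431974/893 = 6082.84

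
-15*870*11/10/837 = -1595/93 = -17.15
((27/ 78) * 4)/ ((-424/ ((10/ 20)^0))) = -9/ 2756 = -0.00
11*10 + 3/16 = 1763/16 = 110.19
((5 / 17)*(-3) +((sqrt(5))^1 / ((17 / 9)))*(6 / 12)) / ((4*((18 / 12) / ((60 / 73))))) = -150 / 1241 +45*sqrt(5) / 1241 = -0.04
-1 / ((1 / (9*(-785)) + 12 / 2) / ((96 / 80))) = -8478 / 42389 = -0.20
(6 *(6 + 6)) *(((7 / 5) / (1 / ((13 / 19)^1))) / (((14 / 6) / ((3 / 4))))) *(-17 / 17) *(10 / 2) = -2106 / 19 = -110.84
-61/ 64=-0.95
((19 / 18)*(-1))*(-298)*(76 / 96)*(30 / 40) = 53789 / 288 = 186.77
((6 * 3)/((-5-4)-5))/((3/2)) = -6/7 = -0.86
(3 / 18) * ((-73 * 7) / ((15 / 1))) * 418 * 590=-1400253.56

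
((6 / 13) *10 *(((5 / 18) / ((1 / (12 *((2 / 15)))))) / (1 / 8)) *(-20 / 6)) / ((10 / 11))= -7040 / 117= -60.17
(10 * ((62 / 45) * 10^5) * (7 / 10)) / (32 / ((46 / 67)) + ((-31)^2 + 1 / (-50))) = 9982000000 / 10428543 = 957.18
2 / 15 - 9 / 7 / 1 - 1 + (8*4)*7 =221.85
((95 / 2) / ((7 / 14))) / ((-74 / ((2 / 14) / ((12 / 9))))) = -285 / 2072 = -0.14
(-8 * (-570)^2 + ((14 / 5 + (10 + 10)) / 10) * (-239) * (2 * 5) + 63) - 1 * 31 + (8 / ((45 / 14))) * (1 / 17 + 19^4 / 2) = -1868466454 / 765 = -2442439.81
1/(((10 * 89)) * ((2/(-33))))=-33/1780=-0.02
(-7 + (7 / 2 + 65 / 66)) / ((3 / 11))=-9.22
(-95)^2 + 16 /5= 45141 /5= 9028.20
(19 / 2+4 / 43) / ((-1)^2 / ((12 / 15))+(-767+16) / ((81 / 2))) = -133650 / 240929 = -0.55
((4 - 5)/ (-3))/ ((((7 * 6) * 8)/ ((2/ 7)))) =1/ 3528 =0.00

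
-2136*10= -21360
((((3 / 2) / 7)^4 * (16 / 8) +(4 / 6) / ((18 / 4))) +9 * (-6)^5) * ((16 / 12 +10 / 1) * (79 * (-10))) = 243719200084375 / 388962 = 626588715.82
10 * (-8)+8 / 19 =-79.58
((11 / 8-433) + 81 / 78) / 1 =-44781 / 104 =-430.59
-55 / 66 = -5 / 6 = -0.83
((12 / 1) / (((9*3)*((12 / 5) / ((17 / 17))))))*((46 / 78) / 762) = 115 / 802386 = 0.00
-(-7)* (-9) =-63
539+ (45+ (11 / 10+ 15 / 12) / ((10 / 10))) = 11727 / 20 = 586.35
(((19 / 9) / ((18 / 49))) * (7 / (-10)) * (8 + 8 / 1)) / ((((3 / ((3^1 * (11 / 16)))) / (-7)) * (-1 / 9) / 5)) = -501809 / 36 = -13939.14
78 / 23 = 3.39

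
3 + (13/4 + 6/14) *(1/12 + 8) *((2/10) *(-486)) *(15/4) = -2427141/224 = -10835.45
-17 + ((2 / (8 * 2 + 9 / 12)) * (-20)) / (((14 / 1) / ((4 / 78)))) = -17.01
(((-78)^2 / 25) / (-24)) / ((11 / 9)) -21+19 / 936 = -7535659 / 257400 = -29.28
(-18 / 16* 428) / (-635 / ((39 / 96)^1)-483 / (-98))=87633 / 283583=0.31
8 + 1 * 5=13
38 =38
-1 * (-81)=81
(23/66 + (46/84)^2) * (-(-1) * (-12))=-12581/1617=-7.78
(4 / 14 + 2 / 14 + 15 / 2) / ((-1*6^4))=-37 / 6048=-0.01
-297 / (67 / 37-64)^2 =-45177 / 588289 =-0.08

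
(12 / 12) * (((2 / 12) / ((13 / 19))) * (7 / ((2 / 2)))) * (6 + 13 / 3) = 4123 / 234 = 17.62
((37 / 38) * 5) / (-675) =-37 / 5130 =-0.01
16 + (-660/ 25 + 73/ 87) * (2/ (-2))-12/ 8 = 34853/ 870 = 40.06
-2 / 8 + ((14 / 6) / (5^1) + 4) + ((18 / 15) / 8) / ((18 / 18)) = 131 / 30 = 4.37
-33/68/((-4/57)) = 1881/272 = 6.92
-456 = -456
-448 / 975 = -0.46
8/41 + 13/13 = 49/41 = 1.20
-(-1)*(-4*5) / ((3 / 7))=-46.67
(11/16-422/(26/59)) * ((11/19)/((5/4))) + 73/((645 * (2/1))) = -282403117/637260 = -443.15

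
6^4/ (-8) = -162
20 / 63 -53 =-3319 / 63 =-52.68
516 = 516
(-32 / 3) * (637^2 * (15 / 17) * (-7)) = 454461280 / 17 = 26733016.47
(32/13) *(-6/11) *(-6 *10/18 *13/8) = 80/11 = 7.27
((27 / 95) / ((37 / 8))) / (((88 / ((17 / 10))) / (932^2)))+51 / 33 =199647983 / 193325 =1032.71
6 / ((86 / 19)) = 57 / 43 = 1.33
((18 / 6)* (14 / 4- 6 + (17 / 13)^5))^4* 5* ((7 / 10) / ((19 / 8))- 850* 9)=-27509163498942223849797312704241 / 2888754493781881514697752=-9522845.77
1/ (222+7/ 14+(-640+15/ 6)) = -1/ 415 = -0.00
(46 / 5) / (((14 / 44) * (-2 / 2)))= -1012 / 35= -28.91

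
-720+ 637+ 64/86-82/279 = -82.55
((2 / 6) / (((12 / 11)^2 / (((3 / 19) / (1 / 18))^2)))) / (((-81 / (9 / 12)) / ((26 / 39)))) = -121 / 8664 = -0.01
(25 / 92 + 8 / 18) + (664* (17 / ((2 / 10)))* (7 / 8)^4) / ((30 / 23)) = 5376607865 / 211968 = 25365.19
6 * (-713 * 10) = -42780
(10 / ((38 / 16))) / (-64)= -5 / 76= -0.07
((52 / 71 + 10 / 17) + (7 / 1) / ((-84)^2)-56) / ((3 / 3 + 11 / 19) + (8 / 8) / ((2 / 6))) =-1263970763 / 105849072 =-11.94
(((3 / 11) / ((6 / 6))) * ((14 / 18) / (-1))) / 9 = -7 / 297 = -0.02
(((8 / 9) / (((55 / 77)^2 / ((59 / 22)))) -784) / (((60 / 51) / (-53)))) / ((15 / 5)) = 434470309 / 37125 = 11702.90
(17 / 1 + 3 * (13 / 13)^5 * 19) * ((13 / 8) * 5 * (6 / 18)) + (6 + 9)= 215.42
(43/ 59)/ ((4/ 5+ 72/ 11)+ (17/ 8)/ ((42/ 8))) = 99330/ 1056277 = 0.09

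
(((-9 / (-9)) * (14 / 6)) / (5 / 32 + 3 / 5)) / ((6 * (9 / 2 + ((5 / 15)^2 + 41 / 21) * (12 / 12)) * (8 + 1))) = 7840 / 900603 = 0.01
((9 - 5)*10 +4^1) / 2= 22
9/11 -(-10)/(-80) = 61/88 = 0.69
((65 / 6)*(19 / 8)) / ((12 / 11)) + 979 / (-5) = -495979 / 2880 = -172.21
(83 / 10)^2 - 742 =-67311 / 100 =-673.11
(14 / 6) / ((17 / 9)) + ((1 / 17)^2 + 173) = 50355 / 289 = 174.24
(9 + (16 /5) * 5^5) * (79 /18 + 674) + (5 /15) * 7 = 122219941 /18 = 6789996.72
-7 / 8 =-0.88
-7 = -7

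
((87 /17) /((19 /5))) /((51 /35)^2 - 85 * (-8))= 532875 /269899123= 0.00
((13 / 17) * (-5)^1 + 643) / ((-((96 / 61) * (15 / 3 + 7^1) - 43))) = 662826 / 25007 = 26.51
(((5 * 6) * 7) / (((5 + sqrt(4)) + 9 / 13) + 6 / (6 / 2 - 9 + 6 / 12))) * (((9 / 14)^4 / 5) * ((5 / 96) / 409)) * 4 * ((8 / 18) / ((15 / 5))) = 173745 / 2118894848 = 0.00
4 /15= 0.27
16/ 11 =1.45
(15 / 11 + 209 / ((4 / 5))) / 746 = 11555 / 32824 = 0.35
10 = 10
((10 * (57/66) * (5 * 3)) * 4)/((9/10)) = 19000/33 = 575.76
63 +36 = 99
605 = 605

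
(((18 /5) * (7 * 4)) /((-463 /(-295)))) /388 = 7434 /44911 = 0.17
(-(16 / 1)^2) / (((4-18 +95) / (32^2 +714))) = -444928 / 81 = -5492.94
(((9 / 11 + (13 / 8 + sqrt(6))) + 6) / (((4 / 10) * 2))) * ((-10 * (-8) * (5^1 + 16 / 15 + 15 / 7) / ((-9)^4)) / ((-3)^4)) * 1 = 17240 * sqrt(6) / 11160261 + 1601165 / 122762871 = 0.02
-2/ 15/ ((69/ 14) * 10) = -14/ 5175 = -0.00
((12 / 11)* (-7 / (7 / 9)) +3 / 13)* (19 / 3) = -8683 / 143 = -60.72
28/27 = 1.04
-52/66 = -26/33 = -0.79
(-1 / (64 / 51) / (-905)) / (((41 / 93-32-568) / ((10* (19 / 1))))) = -0.00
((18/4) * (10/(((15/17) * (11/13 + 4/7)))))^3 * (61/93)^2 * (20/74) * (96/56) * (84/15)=440839589628256/8481091197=51979.11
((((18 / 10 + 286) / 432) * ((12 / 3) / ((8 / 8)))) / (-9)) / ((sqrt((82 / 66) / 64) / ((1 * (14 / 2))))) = -14.88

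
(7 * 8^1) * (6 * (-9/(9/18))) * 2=-12096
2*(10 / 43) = 20 / 43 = 0.47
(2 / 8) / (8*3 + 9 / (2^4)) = 4 / 393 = 0.01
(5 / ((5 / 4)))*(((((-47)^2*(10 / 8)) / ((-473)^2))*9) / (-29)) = -99405 / 6488141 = -0.02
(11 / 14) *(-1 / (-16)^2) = -11 / 3584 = -0.00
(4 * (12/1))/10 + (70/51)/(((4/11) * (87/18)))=13757/2465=5.58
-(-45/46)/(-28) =-45/1288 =-0.03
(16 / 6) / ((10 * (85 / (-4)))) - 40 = -51016 / 1275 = -40.01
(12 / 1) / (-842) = -6 / 421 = -0.01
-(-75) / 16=4.69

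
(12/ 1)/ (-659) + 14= 9214/ 659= 13.98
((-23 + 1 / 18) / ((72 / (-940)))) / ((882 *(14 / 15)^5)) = 43328125 / 90354432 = 0.48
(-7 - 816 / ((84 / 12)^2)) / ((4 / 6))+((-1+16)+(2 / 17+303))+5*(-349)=-2436295 / 1666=-1462.36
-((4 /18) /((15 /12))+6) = -6.18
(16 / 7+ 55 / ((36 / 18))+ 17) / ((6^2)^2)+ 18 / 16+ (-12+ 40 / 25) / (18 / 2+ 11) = 290803 / 453600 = 0.64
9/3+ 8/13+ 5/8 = 4.24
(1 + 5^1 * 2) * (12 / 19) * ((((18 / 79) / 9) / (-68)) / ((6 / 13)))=-143 / 25517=-0.01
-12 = -12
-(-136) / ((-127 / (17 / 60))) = -578 / 1905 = -0.30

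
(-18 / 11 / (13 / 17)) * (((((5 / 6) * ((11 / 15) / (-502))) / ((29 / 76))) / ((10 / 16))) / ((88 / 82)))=52972 / 5204485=0.01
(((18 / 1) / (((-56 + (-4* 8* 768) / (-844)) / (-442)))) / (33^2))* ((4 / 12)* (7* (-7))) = -2284919 / 514734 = -4.44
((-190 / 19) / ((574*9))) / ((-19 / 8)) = 40 / 49077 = 0.00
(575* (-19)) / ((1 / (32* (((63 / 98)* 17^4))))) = -131395237200 / 7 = -18770748171.43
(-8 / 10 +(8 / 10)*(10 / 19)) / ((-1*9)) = 4 / 95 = 0.04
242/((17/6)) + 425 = 8677/17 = 510.41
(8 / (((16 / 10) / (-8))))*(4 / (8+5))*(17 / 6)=-1360 / 39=-34.87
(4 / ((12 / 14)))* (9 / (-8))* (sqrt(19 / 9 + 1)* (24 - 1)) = -161* sqrt(7) / 2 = -212.98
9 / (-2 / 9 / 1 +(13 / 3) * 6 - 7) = 81 / 169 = 0.48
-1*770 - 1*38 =-808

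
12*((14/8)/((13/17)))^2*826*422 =3702096069/169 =21905893.90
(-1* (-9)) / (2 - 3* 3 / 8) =72 / 7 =10.29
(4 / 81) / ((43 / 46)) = 184 / 3483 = 0.05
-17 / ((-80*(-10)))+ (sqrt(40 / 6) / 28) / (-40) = -17 / 800 - sqrt(15) / 1680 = -0.02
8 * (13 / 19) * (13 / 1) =1352 / 19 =71.16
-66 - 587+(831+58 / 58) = 179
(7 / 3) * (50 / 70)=5 / 3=1.67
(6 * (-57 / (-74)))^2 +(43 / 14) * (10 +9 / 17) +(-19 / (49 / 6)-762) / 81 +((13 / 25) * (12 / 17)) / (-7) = 44.21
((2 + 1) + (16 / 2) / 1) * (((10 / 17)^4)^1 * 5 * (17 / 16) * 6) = 206250 / 4913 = 41.98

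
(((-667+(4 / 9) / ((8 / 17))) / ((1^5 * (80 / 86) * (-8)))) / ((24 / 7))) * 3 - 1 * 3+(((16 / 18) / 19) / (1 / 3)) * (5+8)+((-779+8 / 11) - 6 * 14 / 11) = -708.77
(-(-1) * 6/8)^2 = 9/16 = 0.56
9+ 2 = 11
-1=-1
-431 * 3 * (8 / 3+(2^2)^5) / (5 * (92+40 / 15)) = -199122 / 71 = -2804.54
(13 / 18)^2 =169 / 324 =0.52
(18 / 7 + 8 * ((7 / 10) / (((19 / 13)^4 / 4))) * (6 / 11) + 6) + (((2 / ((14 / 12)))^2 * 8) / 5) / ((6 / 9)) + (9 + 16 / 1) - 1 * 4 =39.30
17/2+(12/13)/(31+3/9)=10423/1222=8.53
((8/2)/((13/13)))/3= 4/3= 1.33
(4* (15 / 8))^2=225 / 4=56.25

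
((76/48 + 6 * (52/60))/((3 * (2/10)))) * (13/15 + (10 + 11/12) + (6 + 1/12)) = 27269/135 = 201.99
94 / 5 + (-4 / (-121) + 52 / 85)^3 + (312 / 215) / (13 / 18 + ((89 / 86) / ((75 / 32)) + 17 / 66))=3306110503613878306 / 164572430060941375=20.09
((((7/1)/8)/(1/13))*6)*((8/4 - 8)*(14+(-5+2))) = -9009/2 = -4504.50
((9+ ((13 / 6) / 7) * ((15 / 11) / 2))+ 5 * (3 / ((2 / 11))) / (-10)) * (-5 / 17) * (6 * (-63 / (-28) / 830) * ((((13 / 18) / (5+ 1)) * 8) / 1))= -481 / 108647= -0.00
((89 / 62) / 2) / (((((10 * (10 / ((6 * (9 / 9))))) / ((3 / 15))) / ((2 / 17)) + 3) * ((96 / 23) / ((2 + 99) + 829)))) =30705 / 136576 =0.22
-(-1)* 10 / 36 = 0.28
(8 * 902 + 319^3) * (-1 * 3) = -97406925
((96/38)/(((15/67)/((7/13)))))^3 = 422550360064/1883652875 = 224.32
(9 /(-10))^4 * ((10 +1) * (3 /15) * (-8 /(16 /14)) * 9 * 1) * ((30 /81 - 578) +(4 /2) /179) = 47010770037 /895000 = 52526.00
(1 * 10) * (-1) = -10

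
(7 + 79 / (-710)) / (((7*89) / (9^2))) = 396171 / 442330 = 0.90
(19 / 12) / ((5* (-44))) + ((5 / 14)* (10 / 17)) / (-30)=-1487 / 104720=-0.01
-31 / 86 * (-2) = 31 / 43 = 0.72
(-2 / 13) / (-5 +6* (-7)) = 2 / 611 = 0.00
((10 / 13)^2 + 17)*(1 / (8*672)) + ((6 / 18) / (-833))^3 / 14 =0.00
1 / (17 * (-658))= -0.00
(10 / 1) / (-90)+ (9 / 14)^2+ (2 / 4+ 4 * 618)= 4362023 / 1764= 2472.80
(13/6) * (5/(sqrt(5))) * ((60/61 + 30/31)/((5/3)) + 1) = 53365 * sqrt(5)/11346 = 10.52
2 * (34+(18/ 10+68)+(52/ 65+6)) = 1106/ 5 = 221.20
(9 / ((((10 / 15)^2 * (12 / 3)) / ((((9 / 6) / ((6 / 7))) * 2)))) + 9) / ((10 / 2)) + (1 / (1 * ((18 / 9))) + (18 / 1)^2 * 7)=2273.84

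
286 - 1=285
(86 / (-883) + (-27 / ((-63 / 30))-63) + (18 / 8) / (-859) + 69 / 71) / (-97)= 74295409915 / 146265527492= 0.51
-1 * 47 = -47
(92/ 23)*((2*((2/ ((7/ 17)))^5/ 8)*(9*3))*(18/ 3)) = 7360538688/ 16807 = 437944.83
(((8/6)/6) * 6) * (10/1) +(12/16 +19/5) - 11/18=3109/180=17.27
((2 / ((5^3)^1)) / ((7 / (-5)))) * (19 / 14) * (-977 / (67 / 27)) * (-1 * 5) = -501201 / 16415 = -30.53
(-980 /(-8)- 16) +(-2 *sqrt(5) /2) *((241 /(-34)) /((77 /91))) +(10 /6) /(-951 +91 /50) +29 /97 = 3133 *sqrt(5) /374 +2949860563 /27621138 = 125.53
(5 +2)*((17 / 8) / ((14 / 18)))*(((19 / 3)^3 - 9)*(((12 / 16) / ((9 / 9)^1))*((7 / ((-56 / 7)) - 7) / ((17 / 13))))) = -677313 / 32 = -21166.03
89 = 89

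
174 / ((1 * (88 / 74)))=3219 / 22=146.32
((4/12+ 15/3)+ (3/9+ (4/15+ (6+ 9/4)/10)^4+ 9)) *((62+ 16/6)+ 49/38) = 25081729225999/23639040000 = 1061.03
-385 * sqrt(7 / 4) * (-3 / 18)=385 * sqrt(7) / 12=84.88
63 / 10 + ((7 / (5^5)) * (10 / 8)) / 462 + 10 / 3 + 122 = 21719501 / 165000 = 131.63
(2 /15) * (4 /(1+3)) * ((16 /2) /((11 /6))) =32 /55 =0.58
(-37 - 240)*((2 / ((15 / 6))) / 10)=-22.16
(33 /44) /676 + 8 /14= 10837 /18928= 0.57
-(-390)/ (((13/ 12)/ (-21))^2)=1905120/ 13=146547.69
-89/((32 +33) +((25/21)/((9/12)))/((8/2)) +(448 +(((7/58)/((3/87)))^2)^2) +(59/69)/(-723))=-165757872/1235656291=-0.13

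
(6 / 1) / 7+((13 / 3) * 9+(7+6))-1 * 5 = 335 / 7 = 47.86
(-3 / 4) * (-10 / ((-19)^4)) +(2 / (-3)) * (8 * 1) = -4170227 / 781926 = -5.33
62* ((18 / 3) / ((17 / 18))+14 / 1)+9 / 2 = 1266.38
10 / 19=0.53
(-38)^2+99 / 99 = 1445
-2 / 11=-0.18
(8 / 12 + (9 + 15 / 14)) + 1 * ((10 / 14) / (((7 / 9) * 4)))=6449 / 588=10.97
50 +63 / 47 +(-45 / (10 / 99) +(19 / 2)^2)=-57135 / 188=-303.91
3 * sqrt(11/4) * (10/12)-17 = -17 + 5 * sqrt(11)/4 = -12.85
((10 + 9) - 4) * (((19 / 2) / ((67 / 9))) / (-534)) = -855 / 23852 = -0.04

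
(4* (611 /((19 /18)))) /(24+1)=43992 /475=92.61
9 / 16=0.56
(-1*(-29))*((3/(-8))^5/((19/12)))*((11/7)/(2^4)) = -232551/17432576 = -0.01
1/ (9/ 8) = 8/ 9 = 0.89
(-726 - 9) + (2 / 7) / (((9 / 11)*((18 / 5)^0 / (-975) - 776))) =-11678143585 / 15888621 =-735.00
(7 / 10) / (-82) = -7 / 820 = -0.01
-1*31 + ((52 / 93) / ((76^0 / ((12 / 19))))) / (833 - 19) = -7431309 / 239723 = -31.00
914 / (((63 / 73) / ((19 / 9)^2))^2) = 634755276626 / 26040609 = 24375.59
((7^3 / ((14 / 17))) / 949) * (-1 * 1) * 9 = -7497 / 1898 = -3.95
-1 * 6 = -6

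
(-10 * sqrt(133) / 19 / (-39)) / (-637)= -10 * sqrt(133) / 472017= -0.00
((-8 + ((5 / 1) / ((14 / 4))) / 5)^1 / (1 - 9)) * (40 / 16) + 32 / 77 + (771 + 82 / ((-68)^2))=68881405 / 89012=773.84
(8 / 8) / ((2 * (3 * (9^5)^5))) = 1 / 4307387926151115532621494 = 0.00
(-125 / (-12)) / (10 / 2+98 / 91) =1625 / 948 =1.71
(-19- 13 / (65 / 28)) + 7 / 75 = -1838 / 75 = -24.51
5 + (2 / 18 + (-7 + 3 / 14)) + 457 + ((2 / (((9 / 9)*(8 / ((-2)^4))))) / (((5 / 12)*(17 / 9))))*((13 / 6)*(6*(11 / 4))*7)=18498143 / 10710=1727.18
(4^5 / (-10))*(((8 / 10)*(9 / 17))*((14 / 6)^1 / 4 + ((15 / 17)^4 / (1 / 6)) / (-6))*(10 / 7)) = 1.41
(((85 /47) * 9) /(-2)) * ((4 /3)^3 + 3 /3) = -7735 /282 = -27.43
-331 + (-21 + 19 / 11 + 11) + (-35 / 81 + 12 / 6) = -300895 / 891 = -337.70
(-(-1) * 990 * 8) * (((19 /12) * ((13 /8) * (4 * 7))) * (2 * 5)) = 5705700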